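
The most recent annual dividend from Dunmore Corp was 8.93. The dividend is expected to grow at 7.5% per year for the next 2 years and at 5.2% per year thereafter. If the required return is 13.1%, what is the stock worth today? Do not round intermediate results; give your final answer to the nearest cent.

D_1 = 9.59975
D_2 = 10.31973
Terminal value at year 2: TV = D_2×(1+g_2)/(r−g_2) = 10.85636/0.079 = 137.42224
P_0 = D_1/(1+r)^1 + D_2/(1+r)^2 + TV/(1+r)^2
    = 8.48784 + 8.06758 + 107.43155 = 123.98697

123.99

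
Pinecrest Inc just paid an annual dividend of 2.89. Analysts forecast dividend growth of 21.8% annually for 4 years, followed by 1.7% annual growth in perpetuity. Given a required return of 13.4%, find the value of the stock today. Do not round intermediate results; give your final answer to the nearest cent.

47.30

D_1 = 3.52002
D_2 = 4.28738
D_3 = 5.22203
D_4 = 6.36044
Terminal value at year 4: TV = D_4×(1+g_2)/(r−g_2) = 6.46857/0.117 = 55.28688
P_0 = D_1/(1+r)^1 + D_2/(1+r)^2 + D_3/(1+r)^3 + D_4/(1+r)^4 + TV/(1+r)^4
    = 3.10407 + 3.33401 + 3.58097 + 3.84623 + 33.43258 = 47.29785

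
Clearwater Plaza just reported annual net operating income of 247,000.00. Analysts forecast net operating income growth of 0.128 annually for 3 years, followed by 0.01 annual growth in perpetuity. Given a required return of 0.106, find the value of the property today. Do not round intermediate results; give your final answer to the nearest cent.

D_1 = 278616.00000
D_2 = 314278.84800
D_3 = 354506.54054
Terminal value at year 3: TV = D_3×(1+g_2)/(r−g_2) = 358051.60595/0.096 = 3729704.22864
P_0 = D_1/(1+r)^1 + D_2/(1+r)^2 + D_3/(1+r)^3 + TV/(1+r)^3
    = 251913.20072 + 256924.13238 + 262034.73899 + 2756823.81651 = 3527695.88861

3527695.89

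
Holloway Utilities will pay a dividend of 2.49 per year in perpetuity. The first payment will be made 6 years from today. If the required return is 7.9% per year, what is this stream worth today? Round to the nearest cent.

Value at end of year 5: C / r = 2.49 / 0.079 = 31.5190
Discount to today: PV = 31.5190 / (1 + 0.079)^5 = 31.5190 / 1.462538 = 21.55

21.55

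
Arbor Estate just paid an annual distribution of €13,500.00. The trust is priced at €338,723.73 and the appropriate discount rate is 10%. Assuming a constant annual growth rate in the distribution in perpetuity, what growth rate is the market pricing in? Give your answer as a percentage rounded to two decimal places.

P = D₀(1+g)/(r−g) ⇒ P(r−g) = D₀(1+g) ⇒ g(P+D₀) = P·r − D₀
g = (P·r − D₀)/(P + D₀) = (€338,723.73×0.1 − €13,500.00) / (€338,723.73 + €13,500.00) = 0.057839

5.78%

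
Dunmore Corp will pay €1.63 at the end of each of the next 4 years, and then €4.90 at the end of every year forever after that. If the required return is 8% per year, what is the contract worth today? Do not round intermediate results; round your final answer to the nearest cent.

€50.42

PV of 4-year annuity: €1.63 × [1 − (1+0.08)^−4] / 0.08 = 5.39877
Perpetuity value at year 4: €4.90 / 0.08 = 61.25000
PV of perpetuity: 61.25000 / (1+0.08)^4 = 45.02058
Total PV = 5.39877 + 45.02058 = 50.41935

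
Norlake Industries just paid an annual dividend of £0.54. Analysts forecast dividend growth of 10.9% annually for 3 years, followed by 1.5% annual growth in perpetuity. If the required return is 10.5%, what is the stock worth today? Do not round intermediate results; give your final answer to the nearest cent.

D_1 = 0.59886
D_2 = 0.66414
D_3 = 0.73653
Terminal value at year 3: TV = D_3×(1+g_2)/(r−g_2) = 0.74757/0.09 = 8.30638
P_0 = D_1/(1+r)^1 + D_2/(1+r)^2 + D_3/(1+r)^3 + TV/(1+r)^3
    = 0.54195 + 0.54392 + 0.54589 + 6.15638 = 7.78813

£7.79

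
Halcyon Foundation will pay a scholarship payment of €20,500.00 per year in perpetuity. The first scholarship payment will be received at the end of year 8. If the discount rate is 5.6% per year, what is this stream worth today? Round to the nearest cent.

Value at end of year 7: C / r = €20,500.00 / 0.056 = €366,071.4286
Discount to today: PV = €366,071.4286 / (1 + 0.056)^7 = €366,071.4286 / 1.464359 = €249,987.57

€249987.57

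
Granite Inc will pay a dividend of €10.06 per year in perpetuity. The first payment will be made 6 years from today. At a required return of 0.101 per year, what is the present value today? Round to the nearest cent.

€61.57

Value at end of year 5: C / r = €10.06 / 0.101 = €99.6040
Discount to today: PV = €99.6040 / (1 + 0.101)^5 = €99.6040 / 1.617844 = €61.57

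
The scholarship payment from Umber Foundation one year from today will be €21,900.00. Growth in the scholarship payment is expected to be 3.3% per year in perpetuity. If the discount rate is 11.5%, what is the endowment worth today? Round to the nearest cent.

€267073.17

Growing perpetuity: P = D₁ / (r − g) = €21,900.0000 / (0.115 − 0.033) = €267,073.17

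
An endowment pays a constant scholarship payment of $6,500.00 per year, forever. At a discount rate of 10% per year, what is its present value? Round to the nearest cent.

Level perpetuity: PV = C / r = $6,500.00 / 0.1 = $65,000.00

$65000.00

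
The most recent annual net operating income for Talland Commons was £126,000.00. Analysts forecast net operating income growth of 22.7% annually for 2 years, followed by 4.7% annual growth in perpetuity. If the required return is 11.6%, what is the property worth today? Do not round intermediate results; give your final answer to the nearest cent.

£2601997.19

D_1 = 154602.00000
D_2 = 189696.65400
Terminal value at year 2: TV = D_2×(1+g_2)/(r−g_2) = 198612.39674/0.069 = 2878440.53243
P_0 = D_1/(1+r)^1 + D_2/(1+r)^2 + TV/(1+r)^2
    = 138532.25806 + 152311.00416 + 2311153.93272 = 2601997.19495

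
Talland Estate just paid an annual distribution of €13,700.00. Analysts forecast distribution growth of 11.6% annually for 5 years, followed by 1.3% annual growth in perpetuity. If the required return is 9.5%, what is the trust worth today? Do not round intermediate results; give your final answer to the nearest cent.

€258651.97

D_1 = 15289.20000
D_2 = 17062.74720
D_3 = 19042.02588
D_4 = 21250.90088
D_5 = 23716.00538
Terminal value at year 5: TV = D_5×(1+g_2)/(r−g_2) = 24024.31345/0.082 = 292979.43230
P_0 = D_1/(1+r)^1 + D_2/(1+r)^2 + D_3/(1+r)^3 + D_4/(1+r)^4 + D_5/(1+r)^5 + TV/(1+r)^5
    = 13962.73973 + 14230.51830 + 14503.43235 + 14781.58036 + 15065.06273 + 186108.64075 = 258651.97421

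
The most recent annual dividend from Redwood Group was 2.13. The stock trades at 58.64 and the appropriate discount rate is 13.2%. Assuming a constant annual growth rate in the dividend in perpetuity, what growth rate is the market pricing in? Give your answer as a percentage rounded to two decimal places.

9.23%

P = D₀(1+g)/(r−g) ⇒ P(r−g) = D₀(1+g) ⇒ g(P+D₀) = P·r − D₀
g = (P·r − D₀)/(P + D₀) = (58.64×0.132 − 2.13) / (58.64 + 2.13) = 0.092323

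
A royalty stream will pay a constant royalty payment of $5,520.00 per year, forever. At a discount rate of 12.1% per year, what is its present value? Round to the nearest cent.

$45619.83

Level perpetuity: PV = C / r = $5,520.00 / 0.121 = $45,619.83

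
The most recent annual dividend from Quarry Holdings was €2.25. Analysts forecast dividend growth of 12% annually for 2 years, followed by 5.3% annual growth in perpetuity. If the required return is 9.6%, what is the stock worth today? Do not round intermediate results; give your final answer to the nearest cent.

D_1 = 2.52000
D_2 = 2.82240
Terminal value at year 2: TV = D_2×(1+g_2)/(r−g_2) = 2.97199/0.043 = 69.11598
P_0 = D_1/(1+r)^1 + D_2/(1+r)^2 + TV/(1+r)^2
    = 2.29927 + 2.34962 + 57.53835 = 62.18723

€62.19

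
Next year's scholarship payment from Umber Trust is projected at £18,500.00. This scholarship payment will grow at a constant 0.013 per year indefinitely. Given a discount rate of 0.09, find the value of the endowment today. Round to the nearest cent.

£240259.74

Growing perpetuity: P = D₁ / (r − g) = £18,500.0000 / (0.09 − 0.013) = £240,259.74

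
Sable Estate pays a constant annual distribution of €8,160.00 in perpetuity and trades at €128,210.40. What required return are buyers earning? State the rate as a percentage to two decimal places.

6.36%

P = C/r ⇒ r = C/P = €8,160.00/€128,210.40 = 0.063645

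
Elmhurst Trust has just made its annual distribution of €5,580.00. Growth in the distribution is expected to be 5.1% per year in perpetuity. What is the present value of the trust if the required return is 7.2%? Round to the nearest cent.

D₁ = D₀ × (1 + g) = €5,580.00 × 1.051 = €5,864.5800
Growing perpetuity: P = D₁ / (r − g) = €5,864.5800 / (0.072 − 0.051) = €279,265.71

€279265.71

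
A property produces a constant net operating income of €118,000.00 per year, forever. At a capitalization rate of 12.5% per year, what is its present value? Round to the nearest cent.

€944000.00

Level perpetuity: PV = C / r = €118,000.00 / 0.125 = €944,000.00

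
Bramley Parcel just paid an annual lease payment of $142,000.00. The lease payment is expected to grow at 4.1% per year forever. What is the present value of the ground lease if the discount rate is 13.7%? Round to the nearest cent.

D₁ = D₀ × (1 + g) = $142,000.00 × 1.041 = $147,822.0000
Growing perpetuity: P = D₁ / (r − g) = $147,822.0000 / (0.137 − 0.041) = $1,539,812.50

$1539812.50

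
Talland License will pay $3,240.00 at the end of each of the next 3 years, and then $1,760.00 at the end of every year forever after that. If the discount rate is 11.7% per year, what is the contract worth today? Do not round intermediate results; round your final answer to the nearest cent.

$18615.85

PV of 3-year annuity: $3,240.00 × [1 − (1+0.117)^−3] / 0.117 = 7822.22708
Perpetuity value at year 3: $1,760.00 / 0.117 = 15042.73504
PV of perpetuity: 15042.73504 / (1+0.117)^3 = 10793.62404
Total PV = 7822.22708 + 10793.62404 = 18615.85111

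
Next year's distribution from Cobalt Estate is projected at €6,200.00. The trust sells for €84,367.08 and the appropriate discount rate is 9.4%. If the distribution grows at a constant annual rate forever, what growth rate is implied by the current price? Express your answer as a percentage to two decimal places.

P = D₁/(r−g) ⇒ g = r − D₁/P = 0.094 − €6,200.00/€84,367.08 = 0.020512

2.05%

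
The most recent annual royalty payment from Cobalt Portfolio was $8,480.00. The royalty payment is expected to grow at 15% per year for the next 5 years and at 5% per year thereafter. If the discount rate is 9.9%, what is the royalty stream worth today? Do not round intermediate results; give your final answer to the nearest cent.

$276657.36

D_1 = 9752.00000
D_2 = 11214.80000
D_3 = 12897.02000
D_4 = 14831.57300
D_5 = 17056.30895
Terminal value at year 5: TV = D_5×(1+g_2)/(r−g_2) = 17909.12440/0.049 = 365492.33464
P_0 = D_1/(1+r)^1 + D_2/(1+r)^2 + D_3/(1+r)^3 + D_4/(1+r)^4 + D_5/(1+r)^5 + TV/(1+r)^5
    = 8873.52138 + 9285.30445 + 9716.19665 + 10167.08476 + 10638.89670 + 227976.35778 = 276657.36171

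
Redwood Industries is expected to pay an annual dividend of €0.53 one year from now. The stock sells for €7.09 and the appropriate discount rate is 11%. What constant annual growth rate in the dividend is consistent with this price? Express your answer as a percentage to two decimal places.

3.52%

P = D₁/(r−g) ⇒ g = r − D₁/P = 0.11 − €0.53/€7.09 = 0.035247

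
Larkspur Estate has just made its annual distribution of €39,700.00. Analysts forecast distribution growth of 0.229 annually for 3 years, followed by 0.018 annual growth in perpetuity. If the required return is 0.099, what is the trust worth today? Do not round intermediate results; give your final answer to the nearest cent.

D_1 = 48791.30000
D_2 = 59964.50770
D_3 = 73696.37996
Terminal value at year 3: TV = D_3×(1+g_2)/(r−g_2) = 75022.91480/0.081 = 926208.82472
P_0 = D_1/(1+r)^1 + D_2/(1+r)^2 + D_3/(1+r)^3 + TV/(1+r)^3
    = 44396.08735 + 49647.67184 + 55520.46287 + 697775.69386 = 847339.91593

€847339.92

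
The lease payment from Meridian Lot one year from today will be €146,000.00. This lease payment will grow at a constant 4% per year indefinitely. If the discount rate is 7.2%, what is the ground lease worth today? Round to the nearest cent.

€4562500.00

Growing perpetuity: P = D₁ / (r − g) = €146,000.0000 / (0.072 − 0.04) = €4,562,500.00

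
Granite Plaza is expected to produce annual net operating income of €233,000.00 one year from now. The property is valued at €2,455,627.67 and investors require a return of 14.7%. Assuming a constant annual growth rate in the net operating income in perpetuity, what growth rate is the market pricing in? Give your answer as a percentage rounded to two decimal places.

5.21%

P = D₁/(r−g) ⇒ g = r − D₁/P = 0.147 − €233,000.00/€2,455,627.67 = 0.052116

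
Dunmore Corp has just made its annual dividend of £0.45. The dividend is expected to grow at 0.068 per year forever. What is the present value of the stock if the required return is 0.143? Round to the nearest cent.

D₁ = D₀ × (1 + g) = £0.45 × 1.068 = £0.4806
Growing perpetuity: P = D₁ / (r − g) = £0.4806 / (0.143 − 0.068) = £6.41

£6.41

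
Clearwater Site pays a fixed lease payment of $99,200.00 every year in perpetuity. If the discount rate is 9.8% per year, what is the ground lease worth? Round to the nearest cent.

$1012244.90

Level perpetuity: PV = C / r = $99,200.00 / 0.098 = $1,012,244.90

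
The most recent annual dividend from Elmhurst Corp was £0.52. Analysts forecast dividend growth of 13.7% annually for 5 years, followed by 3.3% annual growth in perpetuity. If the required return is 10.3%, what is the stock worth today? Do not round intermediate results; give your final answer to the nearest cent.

£11.78

D_1 = 0.59124
D_2 = 0.67224
D_3 = 0.76434
D_4 = 0.86905
D_5 = 0.98811
Terminal value at year 5: TV = D_5×(1+g_2)/(r−g_2) = 1.02072/0.07 = 14.58169
P_0 = D_1/(1+r)^1 + D_2/(1+r)^2 + D_3/(1+r)^3 + D_4/(1+r)^4 + D_5/(1+r)^5 + TV/(1+r)^5
    = 0.53603 + 0.55255 + 0.56958 + 0.58714 + 0.60524 + 8.93162 = 11.78217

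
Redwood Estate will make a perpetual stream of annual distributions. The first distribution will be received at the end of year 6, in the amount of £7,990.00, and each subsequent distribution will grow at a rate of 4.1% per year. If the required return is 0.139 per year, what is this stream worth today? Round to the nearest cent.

£42530.66

Value at end of year 5: C₁ / (r − g) = £7,990.00 / (0.139 − 0.041) = £81,530.6122
Discount to today: PV = £81,530.6122 / (1 + 0.139)^5 = £81,530.6122 / 1.916985 = £42,530.66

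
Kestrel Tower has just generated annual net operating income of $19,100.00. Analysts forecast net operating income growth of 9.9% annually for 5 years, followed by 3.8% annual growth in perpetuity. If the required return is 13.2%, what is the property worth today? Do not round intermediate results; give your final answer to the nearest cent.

$269376.69

D_1 = 20990.90000
D_2 = 23068.99910
D_3 = 25352.83001
D_4 = 27862.76018
D_5 = 30621.17344
Terminal value at year 5: TV = D_5×(1+g_2)/(r−g_2) = 31784.77803/0.094 = 338135.93650
P_0 = D_1/(1+r)^1 + D_2/(1+r)^2 + D_3/(1+r)^3 + D_4/(1+r)^4 + D_5/(1+r)^5 + TV/(1+r)^5
    = 18543.19788 + 18002.62762 + 17477.81604 + 16968.30374 + 16473.64470 + 181911.09791 = 269376.68789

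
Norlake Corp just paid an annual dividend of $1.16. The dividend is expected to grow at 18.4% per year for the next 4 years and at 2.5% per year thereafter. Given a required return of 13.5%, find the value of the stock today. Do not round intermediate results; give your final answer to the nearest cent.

$17.96

D_1 = 1.37344
D_2 = 1.62615
D_3 = 1.92537
D_4 = 2.27963
Terminal value at year 4: TV = D_4×(1+g_2)/(r−g_2) = 2.33662/0.11 = 21.24203
P_0 = D_1/(1+r)^1 + D_2/(1+r)^2 + D_3/(1+r)^3 + D_4/(1+r)^4 + TV/(1+r)^4
    = 1.21008 + 1.26232 + 1.31682 + 1.37367 + 12.80008 = 17.96296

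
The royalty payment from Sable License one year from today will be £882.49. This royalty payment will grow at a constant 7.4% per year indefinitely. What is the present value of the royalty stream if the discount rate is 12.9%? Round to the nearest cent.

£16045.27

Growing perpetuity: P = D₁ / (r − g) = £882.4900 / (0.129 − 0.074) = £16,045.27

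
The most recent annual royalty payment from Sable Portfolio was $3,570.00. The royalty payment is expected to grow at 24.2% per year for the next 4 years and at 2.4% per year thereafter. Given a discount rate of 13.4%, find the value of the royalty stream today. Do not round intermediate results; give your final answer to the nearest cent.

$65839.53

D_1 = 4433.94000
D_2 = 5506.95348
D_3 = 6839.63622
D_4 = 8494.82819
Terminal value at year 4: TV = D_4×(1+g_2)/(r−g_2) = 8698.70406/0.11 = 79079.12786
P_0 = D_1/(1+r)^1 + D_2/(1+r)^2 + D_3/(1+r)^3 + D_4/(1+r)^4 + TV/(1+r)^4
    = 3910.00000 + 4282.38095 + 4690.22676 + 5136.91502 + 47820.00891 = 65839.53164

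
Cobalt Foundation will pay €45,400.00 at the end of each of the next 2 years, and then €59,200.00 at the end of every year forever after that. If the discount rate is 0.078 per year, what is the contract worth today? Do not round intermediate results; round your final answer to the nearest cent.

PV of 2-year annuity: €45,400.00 × [1 − (1+0.078)^−2] / 0.078 = 81182.77164
Perpetuity value at year 2: €59,200.00 / 0.078 = 758974.35897
PV of perpetuity: 758974.35897 / (1+0.078)^2 = 653114.88582
Total PV = 81182.77164 + 653114.88582 = 734297.65746

€734297.66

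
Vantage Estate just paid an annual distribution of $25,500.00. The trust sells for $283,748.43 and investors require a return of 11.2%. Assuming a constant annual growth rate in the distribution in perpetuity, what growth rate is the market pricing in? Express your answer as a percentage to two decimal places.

2.03%

P = D₀(1+g)/(r−g) ⇒ P(r−g) = D₀(1+g) ⇒ g(P+D₀) = P·r − D₀
g = (P·r − D₀)/(P + D₀) = ($283,748.43×0.112 − $25,500.00) / ($283,748.43 + $25,500.00) = 0.020307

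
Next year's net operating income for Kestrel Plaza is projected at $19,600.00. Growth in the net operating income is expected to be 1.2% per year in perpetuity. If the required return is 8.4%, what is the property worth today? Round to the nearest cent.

$272222.22

Growing perpetuity: P = D₁ / (r − g) = $19,600.0000 / (0.084 − 0.012) = $272,222.22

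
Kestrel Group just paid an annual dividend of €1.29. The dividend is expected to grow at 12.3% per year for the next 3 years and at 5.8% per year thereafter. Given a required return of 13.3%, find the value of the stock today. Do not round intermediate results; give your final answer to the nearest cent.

€21.52

D_1 = 1.44867
D_2 = 1.62686
D_3 = 1.82696
Terminal value at year 3: TV = D_3×(1+g_2)/(r−g_2) = 1.93292/0.075 = 25.77231
P_0 = D_1/(1+r)^1 + D_2/(1+r)^2 + D_3/(1+r)^3 + TV/(1+r)^3
    = 1.27861 + 1.26733 + 1.25614 + 17.72000 = 21.52208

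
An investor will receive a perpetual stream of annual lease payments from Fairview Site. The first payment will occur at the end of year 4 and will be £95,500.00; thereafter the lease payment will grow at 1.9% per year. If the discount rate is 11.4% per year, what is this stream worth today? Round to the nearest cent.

Value at end of year 3: C₁ / (r − g) = £95,500.00 / (0.114 − 0.019) = £1,005,263.1579
Discount to today: PV = £1,005,263.1579 / (1 + 0.114)^3 = £1,005,263.1579 / 1.382470 = £727,150.31

£727150.31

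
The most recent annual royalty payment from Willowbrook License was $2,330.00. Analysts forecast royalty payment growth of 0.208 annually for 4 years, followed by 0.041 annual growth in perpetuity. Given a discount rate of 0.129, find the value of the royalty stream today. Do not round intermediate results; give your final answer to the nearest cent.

D_1 = 2814.64000
D_2 = 3400.08512
D_3 = 4107.30282
D_4 = 4961.62181
Terminal value at year 4: TV = D_4×(1+g_2)/(r−g_2) = 5165.04831/0.088 = 58693.73076
P_0 = D_1/(1+r)^1 + D_2/(1+r)^2 + D_3/(1+r)^3 + D_4/(1+r)^4 + TV/(1+r)^4
    = 2493.03809 + 2667.48451 + 2854.13754 + 3053.85133 + 36125.67311 = 47194.18458

$47194.18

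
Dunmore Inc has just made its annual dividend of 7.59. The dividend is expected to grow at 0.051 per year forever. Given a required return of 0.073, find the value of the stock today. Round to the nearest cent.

362.60

D₁ = D₀ × (1 + g) = 7.59 × 1.051 = 7.9771
Growing perpetuity: P = D₁ / (r − g) = 7.9771 / (0.073 − 0.051) = 362.60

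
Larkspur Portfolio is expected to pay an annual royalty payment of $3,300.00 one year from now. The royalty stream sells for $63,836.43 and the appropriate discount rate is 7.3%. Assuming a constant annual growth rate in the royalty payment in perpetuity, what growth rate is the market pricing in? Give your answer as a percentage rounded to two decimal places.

2.13%

P = D₁/(r−g) ⇒ g = r − D₁/P = 0.073 − $3,300.00/$63,836.43 = 0.021305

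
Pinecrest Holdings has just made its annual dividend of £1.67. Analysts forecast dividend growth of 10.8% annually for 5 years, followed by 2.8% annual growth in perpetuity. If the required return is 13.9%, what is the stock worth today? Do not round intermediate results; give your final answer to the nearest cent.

D_1 = 1.85036
D_2 = 2.05020
D_3 = 2.27162
D_4 = 2.51696
D_5 = 2.78879
Terminal value at year 5: TV = D_5×(1+g_2)/(r−g_2) = 2.86687/0.111 = 25.82768
P_0 = D_1/(1+r)^1 + D_2/(1+r)^2 + D_3/(1+r)^3 + D_4/(1+r)^4 + D_5/(1+r)^5 + TV/(1+r)^5
    = 1.62455 + 1.58033 + 1.53732 + 1.49548 + 1.45478 + 13.47308 = 21.16554

£21.17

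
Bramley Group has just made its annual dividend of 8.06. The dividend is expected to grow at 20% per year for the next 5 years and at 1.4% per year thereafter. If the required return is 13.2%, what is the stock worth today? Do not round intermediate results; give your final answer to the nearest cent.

140.89

D_1 = 9.67200
D_2 = 11.60640
D_3 = 13.92768
D_4 = 16.71322
D_5 = 20.05586
Terminal value at year 5: TV = D_5×(1+g_2)/(r−g_2) = 20.33664/0.118 = 172.34442
P_0 = D_1/(1+r)^1 + D_2/(1+r)^2 + D_3/(1+r)^3 + D_4/(1+r)^4 + D_5/(1+r)^5 + TV/(1+r)^5
    = 8.54417 + 9.05742 + 9.60151 + 10.17828 + 10.78969 + 92.71822 = 140.88929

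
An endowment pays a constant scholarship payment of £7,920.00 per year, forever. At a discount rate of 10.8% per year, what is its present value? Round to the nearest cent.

£73333.33

Level perpetuity: PV = C / r = £7,920.00 / 0.108 = £73,333.33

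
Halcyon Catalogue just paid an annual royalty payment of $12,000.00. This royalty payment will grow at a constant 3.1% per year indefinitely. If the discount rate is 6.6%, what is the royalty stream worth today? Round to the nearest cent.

$353485.71

D₁ = D₀ × (1 + g) = $12,000.00 × 1.031 = $12,372.0000
Growing perpetuity: P = D₁ / (r − g) = $12,372.0000 / (0.066 − 0.031) = $353,485.71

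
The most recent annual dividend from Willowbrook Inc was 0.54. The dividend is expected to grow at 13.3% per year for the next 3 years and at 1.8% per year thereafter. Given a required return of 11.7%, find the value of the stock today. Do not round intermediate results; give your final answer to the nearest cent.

D_1 = 0.61182
D_2 = 0.69319
D_3 = 0.78539
Terminal value at year 3: TV = D_3×(1+g_2)/(r−g_2) = 0.79952/0.099 = 8.07600
P_0 = D_1/(1+r)^1 + D_2/(1+r)^2 + D_3/(1+r)^3 + TV/(1+r)^3
    = 0.54774 + 0.55558 + 0.56354 + 5.79477 = 7.46163

7.46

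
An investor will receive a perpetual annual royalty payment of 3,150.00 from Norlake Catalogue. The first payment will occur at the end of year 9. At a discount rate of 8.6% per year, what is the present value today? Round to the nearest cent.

18931.00

Value at end of year 8: C / r = 3,150.00 / 0.086 = 36,627.9070
Discount to today: PV = 36,627.9070 / (1 + 0.086)^8 = 36,627.9070 / 1.934811 = 18,931.00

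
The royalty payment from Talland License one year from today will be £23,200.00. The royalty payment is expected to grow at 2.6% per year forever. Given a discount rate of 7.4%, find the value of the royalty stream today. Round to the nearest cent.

Growing perpetuity: P = D₁ / (r − g) = £23,200.0000 / (0.074 − 0.026) = £483,333.33

£483333.33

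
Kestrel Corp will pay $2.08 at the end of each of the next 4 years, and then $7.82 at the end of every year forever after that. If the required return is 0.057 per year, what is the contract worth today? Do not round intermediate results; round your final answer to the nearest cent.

$117.17

PV of 4-year annuity: $2.08 × [1 − (1+0.057)^−4] / 0.057 = 7.25721
Perpetuity value at year 4: $7.82 / 0.057 = 137.19298
PV of perpetuity: 137.19298 / (1+0.057)^4 = 109.90867
Total PV = 7.25721 + 109.90867 = 117.16588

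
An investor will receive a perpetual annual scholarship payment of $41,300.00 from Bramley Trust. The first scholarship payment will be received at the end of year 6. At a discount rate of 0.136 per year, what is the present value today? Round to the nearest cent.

$160516.43

Value at end of year 5: C / r = $41,300.00 / 0.136 = $303,676.4706
Discount to today: PV = $303,676.4706 / (1 + 0.136)^5 = $303,676.4706 / 1.891872 = $160,516.43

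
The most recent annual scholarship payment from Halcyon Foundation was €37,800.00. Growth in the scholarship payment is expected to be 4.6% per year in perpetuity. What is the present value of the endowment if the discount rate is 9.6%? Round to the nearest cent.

€790776.00

D₁ = D₀ × (1 + g) = €37,800.00 × 1.046 = €39,538.8000
Growing perpetuity: P = D₁ / (r − g) = €39,538.8000 / (0.096 − 0.046) = €790,776.00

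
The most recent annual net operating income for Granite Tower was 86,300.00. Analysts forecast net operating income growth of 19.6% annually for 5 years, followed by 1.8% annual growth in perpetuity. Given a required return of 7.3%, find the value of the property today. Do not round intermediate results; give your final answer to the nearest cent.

D_1 = 103214.80000
D_2 = 123444.90080
D_3 = 147640.10136
D_4 = 176577.56122
D_5 = 211186.76322
Terminal value at year 5: TV = D_5×(1+g_2)/(r−g_2) = 214988.12496/0.055 = 3908874.99928
P_0 = D_1/(1+r)^1 + D_2/(1+r)^2 + D_3/(1+r)^3 + D_4/(1+r)^4 + D_5/(1+r)^5 + TV/(1+r)^5
    = 96192.73066 + 107219.48357 + 119510.25382 + 133209.93809 + 148480.04283 + 2748230.61091 = 3352843.05988

3352843.06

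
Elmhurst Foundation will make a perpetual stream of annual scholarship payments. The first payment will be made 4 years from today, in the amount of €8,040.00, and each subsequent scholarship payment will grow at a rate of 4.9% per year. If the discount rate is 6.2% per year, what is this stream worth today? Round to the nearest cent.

Value at end of year 3: C₁ / (r − g) = €8,040.00 / (0.062 − 0.049) = €618,461.5385
Discount to today: PV = €618,461.5385 / (1 + 0.062)^3 = €618,461.5385 / 1.197770 = €516,344.01

€516344.01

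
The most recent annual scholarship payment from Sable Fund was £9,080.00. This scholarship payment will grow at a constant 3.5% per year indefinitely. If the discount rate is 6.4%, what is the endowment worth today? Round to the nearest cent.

D₁ = D₀ × (1 + g) = £9,080.00 × 1.035 = £9,397.8000
Growing perpetuity: P = D₁ / (r − g) = £9,397.8000 / (0.064 − 0.035) = £324,062.07

£324062.07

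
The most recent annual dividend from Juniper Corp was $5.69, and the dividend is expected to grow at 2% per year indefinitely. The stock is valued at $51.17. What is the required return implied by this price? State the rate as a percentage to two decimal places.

D₁ = $5.69 × 1.02 = $5.8038
P = D₁/(r − g) ⇒ r = D₁/P + g = $5.8038/$51.17 + 0.02 = 0.113422 + 0.02 = 0.133422

13.34%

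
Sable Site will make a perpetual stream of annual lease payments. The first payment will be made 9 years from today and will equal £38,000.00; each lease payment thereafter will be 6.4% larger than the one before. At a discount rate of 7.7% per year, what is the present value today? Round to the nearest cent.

Value at end of year 8: C₁ / (r − g) = £38,000.00 / (0.077 − 0.064) = £2,923,076.9231
Discount to today: PV = £2,923,076.9231 / (1 + 0.077)^8 = £2,923,076.9231 / 1.810196 = £1,614,784.67

£1614784.67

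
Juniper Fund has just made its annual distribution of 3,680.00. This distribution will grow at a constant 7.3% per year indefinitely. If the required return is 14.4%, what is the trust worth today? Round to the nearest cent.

55614.65

D₁ = D₀ × (1 + g) = 3,680.00 × 1.073 = 3,948.6400
Growing perpetuity: P = D₁ / (r − g) = 3,948.6400 / (0.144 − 0.073) = 55,614.65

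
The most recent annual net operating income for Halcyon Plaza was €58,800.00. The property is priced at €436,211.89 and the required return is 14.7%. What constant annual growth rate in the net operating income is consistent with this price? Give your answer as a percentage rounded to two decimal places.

P = D₀(1+g)/(r−g) ⇒ P(r−g) = D₀(1+g) ⇒ g(P+D₀) = P·r − D₀
g = (P·r − D₀)/(P + D₀) = (€436,211.89×0.147 − €58,800.00) / (€436,211.89 + €58,800.00) = 0.010754

1.08%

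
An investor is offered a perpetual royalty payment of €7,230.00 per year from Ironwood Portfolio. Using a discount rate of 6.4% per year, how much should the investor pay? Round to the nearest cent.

Level perpetuity: PV = C / r = €7,230.00 / 0.064 = €112,968.75

€112968.75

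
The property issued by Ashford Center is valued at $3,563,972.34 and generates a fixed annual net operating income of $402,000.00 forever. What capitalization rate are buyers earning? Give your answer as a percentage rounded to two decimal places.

P = C/r ⇒ r = C/P = $402,000.00/$3,563,972.34 = 0.112795

11.28%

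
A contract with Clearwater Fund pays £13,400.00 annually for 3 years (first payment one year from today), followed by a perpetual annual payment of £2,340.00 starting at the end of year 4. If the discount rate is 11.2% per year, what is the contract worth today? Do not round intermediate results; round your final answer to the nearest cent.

£47826.60

PV of 3-year annuity: £13,400.00 × [1 − (1+0.112)^−3] / 0.112 = 32632.20695
Perpetuity value at year 3: £2,340.00 / 0.112 = 20892.85714
PV of perpetuity: 20892.85714 / (1+0.112)^3 = 15194.39712
Total PV = 32632.20695 + 15194.39712 = 47826.60407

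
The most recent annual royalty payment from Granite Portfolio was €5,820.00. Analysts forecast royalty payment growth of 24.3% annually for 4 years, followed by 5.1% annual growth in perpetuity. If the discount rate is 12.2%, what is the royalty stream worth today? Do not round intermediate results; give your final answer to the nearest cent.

€160042.46

D_1 = 7234.26000
D_2 = 8992.18518
D_3 = 11177.28618
D_4 = 13893.36672
Terminal value at year 4: TV = D_4×(1+g_2)/(r−g_2) = 14601.92842/0.071 = 205660.96370
P_0 = D_1/(1+r)^1 + D_2/(1+r)^2 + D_3/(1+r)^3 + D_4/(1+r)^4 + TV/(1+r)^4
    = 6447.64706 + 7142.98155 + 7913.30308 + 8766.69852 + 129771.83295 = 160042.46316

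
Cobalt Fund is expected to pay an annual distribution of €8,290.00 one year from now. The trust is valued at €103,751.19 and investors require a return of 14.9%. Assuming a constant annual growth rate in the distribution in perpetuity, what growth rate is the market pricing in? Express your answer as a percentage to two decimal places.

P = D₁/(r−g) ⇒ g = r − D₁/P = 0.149 − €8,290.00/€103,751.19 = 0.069097

6.91%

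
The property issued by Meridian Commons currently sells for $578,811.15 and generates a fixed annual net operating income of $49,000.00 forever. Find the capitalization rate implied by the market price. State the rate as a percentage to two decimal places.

P = C/r ⇒ r = C/P = $49,000.00/$578,811.15 = 0.084656

8.47%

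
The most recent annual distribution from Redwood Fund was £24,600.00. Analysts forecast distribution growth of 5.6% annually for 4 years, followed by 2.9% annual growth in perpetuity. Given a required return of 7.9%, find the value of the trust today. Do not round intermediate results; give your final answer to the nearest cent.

D_1 = 25977.60000
D_2 = 27432.34560
D_3 = 28968.55695
D_4 = 30590.79614
Terminal value at year 4: TV = D_4×(1+g_2)/(r−g_2) = 31477.92923/0.05 = 629558.58462
P_0 = D_1/(1+r)^1 + D_2/(1+r)^2 + D_3/(1+r)^3 + D_4/(1+r)^4 + TV/(1+r)^4
    = 24075.62558 + 23562.42874 + 23060.17122 + 22568.61984 + 464462.19640 = 557729.04179

£557729.04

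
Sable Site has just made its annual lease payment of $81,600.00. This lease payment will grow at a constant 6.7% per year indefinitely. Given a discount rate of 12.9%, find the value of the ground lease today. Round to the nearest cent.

$1404309.68

D₁ = D₀ × (1 + g) = $81,600.00 × 1.067 = $87,067.2000
Growing perpetuity: P = D₁ / (r − g) = $87,067.2000 / (0.129 − 0.067) = $1,404,309.68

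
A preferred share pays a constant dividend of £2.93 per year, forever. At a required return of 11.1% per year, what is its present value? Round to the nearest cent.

Level perpetuity: PV = C / r = £2.93 / 0.111 = £26.40

£26.40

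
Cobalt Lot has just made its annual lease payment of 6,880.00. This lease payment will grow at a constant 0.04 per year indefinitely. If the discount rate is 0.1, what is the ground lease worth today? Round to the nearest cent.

D₁ = D₀ × (1 + g) = 6,880.00 × 1.04 = 7,155.2000
Growing perpetuity: P = D₁ / (r − g) = 7,155.2000 / (0.1 − 0.04) = 119,253.33

119253.33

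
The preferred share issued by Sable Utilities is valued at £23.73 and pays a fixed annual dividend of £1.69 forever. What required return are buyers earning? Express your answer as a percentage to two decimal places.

P = C/r ⇒ r = C/P = £1.69/£23.73 = 0.071218

7.12%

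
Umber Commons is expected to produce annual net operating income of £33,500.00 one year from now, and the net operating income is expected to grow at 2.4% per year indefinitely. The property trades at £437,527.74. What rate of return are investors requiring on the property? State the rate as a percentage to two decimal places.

10.06%

P = D₁/(r − g) ⇒ r = D₁/P + g = £33,500.0000/£437,527.74 + 0.024 = 0.076567 + 0.024 = 0.100567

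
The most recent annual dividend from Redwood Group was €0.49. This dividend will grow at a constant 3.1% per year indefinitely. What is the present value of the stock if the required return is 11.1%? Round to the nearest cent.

€6.31

D₁ = D₀ × (1 + g) = €0.49 × 1.031 = €0.5052
Growing perpetuity: P = D₁ / (r − g) = €0.5052 / (0.111 − 0.031) = €6.31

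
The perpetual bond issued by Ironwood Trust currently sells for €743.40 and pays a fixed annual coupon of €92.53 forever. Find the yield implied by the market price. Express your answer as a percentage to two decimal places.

12.45%

P = C/r ⇒ r = C/P = €92.53/€743.40 = 0.124469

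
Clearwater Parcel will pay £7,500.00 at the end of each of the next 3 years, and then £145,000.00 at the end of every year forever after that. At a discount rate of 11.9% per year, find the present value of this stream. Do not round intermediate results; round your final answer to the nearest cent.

£887667.26

PV of 3-year annuity: £7,500.00 × [1 − (1+0.119)^−3] / 0.119 = 18044.73456
Perpetuity value at year 3: £145,000.00 / 0.119 = 1218487.39496
PV of perpetuity: 1218487.39496 / (1+0.119)^3 = 869622.52684
Total PV = 18044.73456 + 869622.52684 = 887667.26140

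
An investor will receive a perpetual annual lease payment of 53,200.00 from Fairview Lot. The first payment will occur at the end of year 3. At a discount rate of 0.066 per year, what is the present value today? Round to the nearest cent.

Value at end of year 2: C / r = 53,200.00 / 0.066 = 806,060.6061
Discount to today: PV = 806,060.6061 / (1 + 0.066)^2 = 806,060.6061 / 1.136356 = 709,338.10

709338.10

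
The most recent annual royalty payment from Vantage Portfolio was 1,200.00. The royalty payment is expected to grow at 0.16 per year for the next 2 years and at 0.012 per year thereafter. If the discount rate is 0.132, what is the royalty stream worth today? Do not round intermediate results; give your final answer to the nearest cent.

13116.61

D_1 = 1392.00000
D_2 = 1614.72000
Terminal value at year 2: TV = D_2×(1+g_2)/(r−g_2) = 1634.09664/0.12 = 13617.47200
P_0 = D_1/(1+r)^1 + D_2/(1+r)^2 + TV/(1+r)^2
    = 1229.68198 + 1260.09814 + 10626.82765 = 13116.60777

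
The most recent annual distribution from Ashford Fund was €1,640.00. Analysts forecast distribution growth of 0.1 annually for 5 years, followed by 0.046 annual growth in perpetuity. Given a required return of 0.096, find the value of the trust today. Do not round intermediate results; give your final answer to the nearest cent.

D_1 = 1804.00000
D_2 = 1984.40000
D_3 = 2182.84000
D_4 = 2401.12400
D_5 = 2641.23640
Terminal value at year 5: TV = D_5×(1+g_2)/(r−g_2) = 2762.73327/0.05 = 55254.66549
P_0 = D_1/(1+r)^1 + D_2/(1+r)^2 + D_3/(1+r)^3 + D_4/(1+r)^4 + D_5/(1+r)^5 + TV/(1+r)^5
    = 1645.98540 + 1651.99265 + 1658.02182 + 1664.07299 + 1670.14625 + 34939.45958 = 43229.67869

€43229.68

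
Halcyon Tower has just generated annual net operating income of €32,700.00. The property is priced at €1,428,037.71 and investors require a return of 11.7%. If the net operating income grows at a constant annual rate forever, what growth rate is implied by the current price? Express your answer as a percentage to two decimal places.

P = D₀(1+g)/(r−g) ⇒ P(r−g) = D₀(1+g) ⇒ g(P+D₀) = P·r − D₀
g = (P·r − D₀)/(P + D₀) = (€1,428,037.71×0.117 − €32,700.00) / (€1,428,037.71 + €32,700.00) = 0.091995

9.20%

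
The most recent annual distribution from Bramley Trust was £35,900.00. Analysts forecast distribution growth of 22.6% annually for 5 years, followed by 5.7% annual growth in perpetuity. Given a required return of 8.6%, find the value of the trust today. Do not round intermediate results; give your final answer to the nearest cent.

£2661311.89

D_1 = 44013.40000
D_2 = 53960.42840
D_3 = 66155.48522
D_4 = 81106.62488
D_5 = 99436.72210
Terminal value at year 5: TV = D_5×(1+g_2)/(r−g_2) = 105104.61526/0.029 = 3624297.07793
P_0 = D_1/(1+r)^1 + D_2/(1+r)^2 + D_3/(1+r)^3 + D_4/(1+r)^4 + D_5/(1+r)^5 + TV/(1+r)^5
    = 40527.99263 + 45752.59574 + 51650.72042 + 58309.19266 + 65826.03149 + 2399245.35480 = 2661311.88774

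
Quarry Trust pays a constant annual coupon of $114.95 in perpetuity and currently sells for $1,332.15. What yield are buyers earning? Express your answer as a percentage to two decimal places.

8.63%

P = C/r ⇒ r = C/P = $114.95/$1,332.15 = 0.086289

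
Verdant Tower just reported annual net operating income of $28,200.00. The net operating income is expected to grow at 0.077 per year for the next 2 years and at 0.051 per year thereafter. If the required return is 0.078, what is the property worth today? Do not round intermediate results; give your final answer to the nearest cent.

D_1 = 30371.40000
D_2 = 32709.99780
Terminal value at year 2: TV = D_2×(1+g_2)/(r−g_2) = 34378.20769/0.027 = 1273266.95140
P_0 = D_1/(1+r)^1 + D_2/(1+r)^2 + TV/(1+r)^2
    = 28173.84045 + 28147.70516 + 1095675.48594 = 1151997.03154

$1151997.03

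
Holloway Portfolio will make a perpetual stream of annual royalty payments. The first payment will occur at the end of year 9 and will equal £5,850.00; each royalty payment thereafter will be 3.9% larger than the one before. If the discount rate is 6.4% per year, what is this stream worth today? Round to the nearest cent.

£142456.68

Value at end of year 8: C₁ / (r − g) = £5,850.00 / (0.064 − 0.039) = £234,000.0000
Discount to today: PV = £234,000.0000 / (1 + 0.064)^8 = £234,000.0000 / 1.642605 = £142,456.68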